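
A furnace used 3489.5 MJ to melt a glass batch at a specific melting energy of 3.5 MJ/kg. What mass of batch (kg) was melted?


Rearrange E = m * s for m:
  m = E / s
  m = 3489.5 / 3.5 = 997.0 kg

997.0 kg


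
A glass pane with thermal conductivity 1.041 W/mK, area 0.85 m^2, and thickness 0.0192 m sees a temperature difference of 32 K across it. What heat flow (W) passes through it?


Fourier's law: Q = k * A * dT / t
  Q = 1.041 * 0.85 * 32 / 0.0192
  Q = 28.3152 / 0.0192 = 1474.8 W

1474.8 W


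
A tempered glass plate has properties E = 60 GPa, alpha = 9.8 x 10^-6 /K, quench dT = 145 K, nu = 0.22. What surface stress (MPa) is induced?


Tempering stress: sigma = E * alpha * dT / (1 - nu)
  E (MPa) = 60 * 1000 = 60000
  Numerator = 60000 * (9.8 x 10^-6) * 145 = 85.26
  Denominator = 1 - 0.22 = 0.78
  sigma = 85.26 / 0.78 = 109.3 MPa

109.3 MPa


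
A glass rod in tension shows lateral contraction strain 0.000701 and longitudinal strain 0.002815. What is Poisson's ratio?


Poisson's ratio: nu = lateral strain / axial strain
  nu = 0.000701 / 0.002815 = 0.249

0.249


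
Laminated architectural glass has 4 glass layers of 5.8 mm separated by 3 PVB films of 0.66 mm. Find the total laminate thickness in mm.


Total thickness = glass contribution + PVB contribution
  Glass: 4 * 5.8 = 23.2 mm
  PVB: 3 * 0.66 = 1.98 mm
  Total = 23.2 + 1.98 = 25.18 mm

25.18 mm


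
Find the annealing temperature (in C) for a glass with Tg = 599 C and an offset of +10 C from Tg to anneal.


The annealing temperature is Tg plus the offset:
  T_anneal = 599 + 10 = 609 C

609 C


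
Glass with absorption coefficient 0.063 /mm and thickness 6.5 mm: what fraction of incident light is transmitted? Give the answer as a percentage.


Beer-Lambert law: T = exp(-alpha * thickness)
  exponent = -0.063 * 6.5 = -0.4095
  T = exp(-0.4095) = 0.664
  Percentage = 0.664 * 100 = 66.4%

66.4%


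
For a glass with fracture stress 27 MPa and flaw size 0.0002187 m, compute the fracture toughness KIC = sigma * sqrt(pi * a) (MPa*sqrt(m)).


Fracture toughness: KIC = sigma * sqrt(pi * a)
  pi * a = pi * 0.0002187 = 0.000687066
  sqrt(pi * a) = 0.026212
  KIC = 27 * 0.026212 = 0.708 MPa*sqrt(m)

0.708 MPa*sqrt(m)


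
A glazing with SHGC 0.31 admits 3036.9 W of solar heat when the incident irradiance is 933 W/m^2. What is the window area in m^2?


Rearrange Q = Area * SHGC * Irradiance:
  Area = Q / (SHGC * Irradiance)
  Area = 3036.9 / (0.31 * 933) = 10.5 m^2

10.5 m^2


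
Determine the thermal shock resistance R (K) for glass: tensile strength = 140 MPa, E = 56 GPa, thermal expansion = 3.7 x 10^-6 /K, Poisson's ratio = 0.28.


Thermal shock resistance: R = sigma * (1 - nu) / (E * alpha)
  Numerator = 140 * (1 - 0.28) = 100.8
  Denominator = 56 * 1000 * (3.7 x 10^-6) = 0.2072
  R = 100.8 / 0.2072 = 486.5 K

486.5 K


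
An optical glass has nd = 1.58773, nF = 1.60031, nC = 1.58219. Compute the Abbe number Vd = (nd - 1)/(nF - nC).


Abbe number formula: Vd = (nd - 1) / (nF - nC)
  nd - 1 = 1.58773 - 1 = 0.58773
  nF - nC = 1.60031 - 1.58219 = 0.01812
  Vd = 0.58773 / 0.01812 = 32.44

32.44


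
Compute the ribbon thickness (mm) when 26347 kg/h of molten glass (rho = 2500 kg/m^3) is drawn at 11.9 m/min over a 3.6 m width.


Ribbon cross-section from mass balance:
  Volume rate = throughput / density = 26347 / 2500 = 10.5388 m^3/h
  thickness = volume rate / (speed * 60 * width), i.e.
  thickness = throughput / (60 * speed * width * density) * 1000
  thickness = 26347 / (60 * 11.9 * 3.6 * 2500) * 1000 = 4.1 mm

4.1 mm


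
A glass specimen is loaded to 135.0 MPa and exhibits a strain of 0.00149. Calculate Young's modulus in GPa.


Young's modulus: E = stress / strain
  E = 135.0 MPa / 0.00149 = 90604.03 MPa
Convert to GPa: 90604.03 / 1000 = 90.6 GPa

90.6 GPa


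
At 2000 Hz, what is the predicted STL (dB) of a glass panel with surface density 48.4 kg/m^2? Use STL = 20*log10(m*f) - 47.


Mass law: STL = 20 * log10(m * f) - 47
  m * f = 48.4 * 2000 = 96800
  log10(96800) = 4.98588
  STL = 20 * 4.98588 - 47 = 99.7176 - 47 = 52.7 dB

52.7 dB


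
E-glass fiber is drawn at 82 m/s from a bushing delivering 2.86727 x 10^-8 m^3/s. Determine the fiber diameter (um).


Cross-sectional area from continuity:
  A = Q / v = 2.86727 x 10^-8 / 82 = 3.496671 x 10^-10 m^2
Diameter from circular cross-section:
  d = sqrt(4A / pi) * 10^6 (m -> um)
  d = sqrt(4 * 3.496671 x 10^-10 / pi) * 10^6 = 21.1 um

21.1 um


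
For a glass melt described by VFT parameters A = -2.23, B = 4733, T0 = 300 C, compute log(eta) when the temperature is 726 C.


VFT equation: log(eta) = A + B / (T - T0)
  T - T0 = 726 - 300 = 426
  B / (T - T0) = 4733 / 426 = 11.11
  log(eta) = -2.23 + 11.11 = 8.88

8.88


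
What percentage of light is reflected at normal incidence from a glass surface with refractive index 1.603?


Fresnel reflectance at normal incidence:
  R = ((n - 1)/(n + 1))^2
  (n - 1)/(n + 1) = (1.603 - 1)/(1.603 + 1) = 0.231656
  R = 0.231656^2 = 0.0536645
  R(%) = 0.0536645 * 100 = 5.366%

5.366%


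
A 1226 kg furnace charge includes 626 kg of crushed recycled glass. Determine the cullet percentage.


Cullet ratio = (cullet mass / total batch mass) * 100
  Ratio = 626 / 1226 * 100 = 51.06%

51.06%


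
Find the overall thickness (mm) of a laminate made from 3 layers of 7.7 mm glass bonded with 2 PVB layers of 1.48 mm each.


Total thickness = glass contribution + PVB contribution
  Glass: 3 * 7.7 = 23.1 mm
  PVB: 2 * 1.48 = 2.96 mm
  Total = 23.1 + 2.96 = 26.06 mm

26.06 mm


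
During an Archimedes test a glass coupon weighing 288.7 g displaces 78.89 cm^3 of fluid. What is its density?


Use the definition of density:
  rho = mass / volume
  rho = 288.7 / 78.89 = 3.66 g/cm^3

3.66 g/cm^3


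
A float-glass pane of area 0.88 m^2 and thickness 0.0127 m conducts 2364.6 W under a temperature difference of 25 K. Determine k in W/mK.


Fourier's law rearranged: k = Q * t / (A * dT)
  Numerator = 2364.6 * 0.0127 = 30.03042
  Denominator = 0.88 * 25 = 22.0
  k = 30.03042 / 22.0 = 1.365 W/mK

1.365 W/mK


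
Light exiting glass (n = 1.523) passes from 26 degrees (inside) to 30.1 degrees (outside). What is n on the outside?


Apply Snell's law: n1 * sin(theta1) = n2 * sin(theta2)
  n2 = n1 * sin(theta1) / sin(theta2)
  sin(26) = 0.438371
  sin(30.1) = 0.501511
  n2 = 1.523 * 0.438371 / 0.501511 = 1.3313

1.3313


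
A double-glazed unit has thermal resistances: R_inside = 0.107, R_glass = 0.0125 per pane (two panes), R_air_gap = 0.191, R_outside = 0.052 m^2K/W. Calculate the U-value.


Total thermal resistance (series):
  R_total = R_in + R_glass + R_air + R_glass + R_out
  R_total = 0.107 + 0.0125 + 0.191 + 0.0125 + 0.052 = 0.375 m^2K/W
U-value = 1 / R_total = 1 / 0.375 = 2.667 W/m^2K

2.667 W/m^2K


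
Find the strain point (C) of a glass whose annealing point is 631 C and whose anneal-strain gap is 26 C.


Strain point = annealing point - difference:
  T_strain = 631 - 26 = 605 C

605 C


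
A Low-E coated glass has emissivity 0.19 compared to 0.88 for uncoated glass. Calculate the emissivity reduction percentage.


Percentage reduction = (1 - coated/uncoated) * 100
  Ratio = 0.19 / 0.88 = 0.2159
  Reduction = (1 - 0.2159) * 100 = 78.4%

78.4%


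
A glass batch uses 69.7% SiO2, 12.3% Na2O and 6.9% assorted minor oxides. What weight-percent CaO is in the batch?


Pieces sum to 100%:
  CaO = 100 - (SiO2 + Na2O + others)
  CaO = 100 - (69.7 + 12.3 + 6.9) = 11.1%

11.1%


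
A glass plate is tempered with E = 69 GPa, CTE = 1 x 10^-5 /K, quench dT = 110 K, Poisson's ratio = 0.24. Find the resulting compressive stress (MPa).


Tempering stress: sigma = E * alpha * dT / (1 - nu)
  E (MPa) = 69 * 1000 = 69000
  Numerator = 69000 * (1 x 10^-5) * 110 = 75.9
  Denominator = 1 - 0.24 = 0.76
  sigma = 75.9 / 0.76 = 99.9 MPa

99.9 MPa


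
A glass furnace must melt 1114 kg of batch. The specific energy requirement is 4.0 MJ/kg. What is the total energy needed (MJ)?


Total energy = mass * specific energy
  E = 1114 * 4.0 = 4456 MJ

4456 MJ


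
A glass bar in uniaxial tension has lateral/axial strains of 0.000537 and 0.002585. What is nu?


Poisson's ratio: nu = lateral strain / axial strain
  nu = 0.000537 / 0.002585 = 0.2077

0.2077


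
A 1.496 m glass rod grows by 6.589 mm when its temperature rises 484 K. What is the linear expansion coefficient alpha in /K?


Rearrange dL = alpha * L0 * dT for alpha:
  alpha = dL / (L0 * dT)
  alpha = (6.589 / 1000) / (1.496 * 484) = 0.0000091 /K = 9.1 x 10^-6 /K

9.1 x 10^-6 /K


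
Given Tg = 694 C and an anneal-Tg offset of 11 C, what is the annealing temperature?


The annealing temperature is Tg plus the offset:
  T_anneal = 694 + 11 = 705 C

705 C


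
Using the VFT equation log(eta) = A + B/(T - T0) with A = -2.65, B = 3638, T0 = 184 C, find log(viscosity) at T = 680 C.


VFT equation: log(eta) = A + B / (T - T0)
  T - T0 = 680 - 184 = 496
  B / (T - T0) = 3638 / 496 = 7.335
  log(eta) = -2.65 + 7.335 = 4.685

4.685


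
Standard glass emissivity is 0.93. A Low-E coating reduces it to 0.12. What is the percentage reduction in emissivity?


Percentage reduction = (1 - coated/uncoated) * 100
  Ratio = 0.12 / 0.93 = 0.129
  Reduction = (1 - 0.129) * 100 = 87.1%

87.1%


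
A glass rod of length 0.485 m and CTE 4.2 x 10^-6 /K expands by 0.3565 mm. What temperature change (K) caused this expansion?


Rearrange dL = alpha * L0 * dT for dT:
  dT = dL / (alpha * L0)
  dL (m) = 0.3565 / 1000 = 0.0003565
  dT = 0.0003565 / ((4.2 x 10^-6) * 0.485) = 175.0 K

175.0 K


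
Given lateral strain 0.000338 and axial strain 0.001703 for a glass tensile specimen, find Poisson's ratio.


Poisson's ratio: nu = lateral strain / axial strain
  nu = 0.000338 / 0.001703 = 0.1985

0.1985


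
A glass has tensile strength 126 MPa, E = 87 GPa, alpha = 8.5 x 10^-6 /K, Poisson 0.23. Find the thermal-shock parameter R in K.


Thermal shock resistance: R = sigma * (1 - nu) / (E * alpha)
  Numerator = 126 * (1 - 0.23) = 97.02
  Denominator = 87 * 1000 * (8.5 x 10^-6) = 0.7395
  R = 97.02 / 0.7395 = 131.2 K

131.2 K


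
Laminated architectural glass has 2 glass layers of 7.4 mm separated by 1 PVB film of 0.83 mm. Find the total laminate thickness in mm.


Total thickness = glass contribution + PVB contribution
  Glass: 2 * 7.4 = 14.8 mm
  PVB: 1 * 0.83 = 0.83 mm
  Total = 14.8 + 0.83 = 15.63 mm

15.63 mm


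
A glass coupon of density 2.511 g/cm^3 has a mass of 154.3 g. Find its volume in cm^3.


Rearrange rho = m / V:
  V = m / rho
  V = 154.3 / 2.511 = 61.45 cm^3

61.45 cm^3


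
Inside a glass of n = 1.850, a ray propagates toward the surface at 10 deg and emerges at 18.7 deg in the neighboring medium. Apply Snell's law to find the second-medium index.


Apply Snell's law: n1 * sin(theta1) = n2 * sin(theta2)
  n2 = n1 * sin(theta1) / sin(theta2)
  sin(10) = 0.173648
  sin(18.7) = 0.320613
  n2 = 1.850 * 0.173648 / 0.320613 = 1.002

1.002


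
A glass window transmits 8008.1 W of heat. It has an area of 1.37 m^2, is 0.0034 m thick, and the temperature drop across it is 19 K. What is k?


Fourier's law rearranged: k = Q * t / (A * dT)
  Numerator = 8008.1 * 0.0034 = 27.22754
  Denominator = 1.37 * 19 = 26.03
  k = 27.22754 / 26.03 = 1.046 W/mK

1.046 W/mK


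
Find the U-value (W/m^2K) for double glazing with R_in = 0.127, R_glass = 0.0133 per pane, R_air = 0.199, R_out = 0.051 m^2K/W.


Total thermal resistance (series):
  R_total = R_in + R_glass + R_air + R_glass + R_out
  R_total = 0.127 + 0.0133 + 0.199 + 0.0133 + 0.051 = 0.4036 m^2K/W
U-value = 1 / R_total = 1 / 0.4036 = 2.478 W/m^2K

2.478 W/m^2K


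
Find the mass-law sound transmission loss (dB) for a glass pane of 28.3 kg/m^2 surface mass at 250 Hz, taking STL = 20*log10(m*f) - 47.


Mass law: STL = 20 * log10(m * f) - 47
  m * f = 28.3 * 250 = 7075
  log10(7075) = 3.84973
  STL = 20 * 3.84973 - 47 = 76.9946 - 47 = 30.0 dB

30.0 dB


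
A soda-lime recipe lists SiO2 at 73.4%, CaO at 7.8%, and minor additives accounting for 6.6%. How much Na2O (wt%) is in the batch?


Pieces sum to 100%:
  Na2O = 100 - (SiO2 + CaO + others)
  Na2O = 100 - (73.4 + 7.8 + 6.6) = 12.2%

12.2%


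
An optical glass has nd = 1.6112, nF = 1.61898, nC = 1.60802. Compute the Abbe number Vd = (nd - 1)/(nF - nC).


Abbe number formula: Vd = (nd - 1) / (nF - nC)
  nd - 1 = 1.6112 - 1 = 0.6112
  nF - nC = 1.61898 - 1.60802 = 0.01096
  Vd = 0.6112 / 0.01096 = 55.77

55.77


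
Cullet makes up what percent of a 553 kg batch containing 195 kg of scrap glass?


Cullet ratio = (cullet mass / total batch mass) * 100
  Ratio = 195 / 553 * 100 = 35.26%

35.26%


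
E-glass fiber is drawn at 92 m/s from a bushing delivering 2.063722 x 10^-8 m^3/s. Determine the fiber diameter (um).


Cross-sectional area from continuity:
  A = Q / v = 2.063722 x 10^-8 / 92 = 2.243176 x 10^-10 m^2
Diameter from circular cross-section:
  d = sqrt(4A / pi) * 10^6 (m -> um)
  d = sqrt(4 * 2.243176 x 10^-10 / pi) * 10^6 = 16.9 um

16.9 um


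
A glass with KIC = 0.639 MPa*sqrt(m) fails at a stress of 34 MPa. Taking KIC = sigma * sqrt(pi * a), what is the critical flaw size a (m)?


Rearrange KIC = sigma * sqrt(pi * a):
  sqrt(pi * a) = KIC / sigma
  sqrt(pi * a) = 0.639 / 34 = 0.018794
  a = (KIC / sigma)^2 / pi
  a = 0.018794^2 / pi = 0.0001124 m

0.0001124 m


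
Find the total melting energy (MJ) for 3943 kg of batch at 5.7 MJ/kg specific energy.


Total energy = mass * specific energy
  E = 3943 * 5.7 = 22475.1 MJ

22475.1 MJ


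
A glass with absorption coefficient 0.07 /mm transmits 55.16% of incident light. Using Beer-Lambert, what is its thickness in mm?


Rearrange T = exp(-alpha * thickness):
  thickness = -ln(T) / alpha
  T = 55.16/100 = 0.5516
  ln(T) = -0.59493
  -ln(T) = 0.59493
  thickness = 0.59493 / 0.07 = 8.5 mm

8.5 mm


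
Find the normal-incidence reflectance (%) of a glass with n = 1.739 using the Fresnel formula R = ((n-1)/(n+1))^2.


Fresnel reflectance at normal incidence:
  R = ((n - 1)/(n + 1))^2
  (n - 1)/(n + 1) = (1.739 - 1)/(1.739 + 1) = 0.269806
  R = 0.269806^2 = 0.0727953
  R(%) = 0.0727953 * 100 = 7.28%

7.28%


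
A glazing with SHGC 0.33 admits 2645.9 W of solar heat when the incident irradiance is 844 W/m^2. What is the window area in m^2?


Rearrange Q = Area * SHGC * Irradiance:
  Area = Q / (SHGC * Irradiance)
  Area = 2645.9 / (0.33 * 844) = 9.5 m^2

9.5 m^2


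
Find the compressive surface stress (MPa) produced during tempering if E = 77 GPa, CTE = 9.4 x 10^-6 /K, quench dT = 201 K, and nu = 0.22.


Tempering stress: sigma = E * alpha * dT / (1 - nu)
  E (MPa) = 77 * 1000 = 77000
  Numerator = 77000 * (9.4 x 10^-6) * 201 = 145.4838
  Denominator = 1 - 0.22 = 0.78
  sigma = 145.4838 / 0.78 = 186.5 MPa

186.5 MPa


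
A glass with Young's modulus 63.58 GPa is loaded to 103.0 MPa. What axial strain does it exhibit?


Rearrange E = sigma / epsilon:
  epsilon = sigma / E
  E (MPa) = 63.58 * 1000 = 63580
  epsilon = 103.0 / 63580 = 0.00162

0.00162


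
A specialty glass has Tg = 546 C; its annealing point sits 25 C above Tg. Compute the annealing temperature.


The annealing temperature is Tg plus the offset:
  T_anneal = 546 + 25 = 571 C

571 C


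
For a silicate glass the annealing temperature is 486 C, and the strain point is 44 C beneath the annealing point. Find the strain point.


Strain point = annealing point - difference:
  T_strain = 486 - 44 = 442 C

442 C


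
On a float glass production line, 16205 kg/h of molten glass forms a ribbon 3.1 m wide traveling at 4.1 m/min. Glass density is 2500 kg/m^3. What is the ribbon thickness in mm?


Ribbon cross-section from mass balance:
  Volume rate = throughput / density = 16205 / 2500 = 6.482 m^3/h
  thickness = volume rate / (speed * 60 * width), i.e.
  thickness = throughput / (60 * speed * width * density) * 1000
  thickness = 16205 / (60 * 4.1 * 3.1 * 2500) * 1000 = 8.5 mm

8.5 mm


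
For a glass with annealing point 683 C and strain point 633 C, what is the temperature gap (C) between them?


Gap = T_anneal - T_strain:
  gap = 683 - 633 = 50 C

50 C


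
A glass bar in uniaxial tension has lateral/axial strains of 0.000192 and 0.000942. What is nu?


Poisson's ratio: nu = lateral strain / axial strain
  nu = 0.000192 / 0.000942 = 0.2038

0.2038


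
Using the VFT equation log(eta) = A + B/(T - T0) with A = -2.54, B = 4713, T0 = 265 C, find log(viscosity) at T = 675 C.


VFT equation: log(eta) = A + B / (T - T0)
  T - T0 = 675 - 265 = 410
  B / (T - T0) = 4713 / 410 = 11.495
  log(eta) = -2.54 + 11.495 = 8.955

8.955


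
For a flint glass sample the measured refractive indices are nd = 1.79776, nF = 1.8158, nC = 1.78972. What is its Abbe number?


Abbe number formula: Vd = (nd - 1) / (nF - nC)
  nd - 1 = 1.79776 - 1 = 0.79776
  nF - nC = 1.8158 - 1.78972 = 0.02608
  Vd = 0.79776 / 0.02608 = 30.59

30.59


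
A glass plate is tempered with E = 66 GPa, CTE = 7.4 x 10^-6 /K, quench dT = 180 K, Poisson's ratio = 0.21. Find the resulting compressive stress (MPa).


Tempering stress: sigma = E * alpha * dT / (1 - nu)
  E (MPa) = 66 * 1000 = 66000
  Numerator = 66000 * (7.4 x 10^-6) * 180 = 87.912
  Denominator = 1 - 0.21 = 0.79
  sigma = 87.912 / 0.79 = 111.3 MPa

111.3 MPa


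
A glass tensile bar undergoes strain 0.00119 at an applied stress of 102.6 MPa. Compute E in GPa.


Young's modulus: E = stress / strain
  E = 102.6 MPa / 0.00119 = 86218.49 MPa
Convert to GPa: 86218.49 / 1000 = 86.22 GPa

86.22 GPa


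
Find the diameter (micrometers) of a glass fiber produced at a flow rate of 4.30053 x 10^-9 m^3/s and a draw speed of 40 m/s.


Cross-sectional area from continuity:
  A = Q / v = 4.30053 x 10^-9 / 40 = 1.075133 x 10^-10 m^2
Diameter from circular cross-section:
  d = sqrt(4A / pi) * 10^6 (m -> um)
  d = sqrt(4 * 1.075133 x 10^-10 / pi) * 10^6 = 11.7 um

11.7 um


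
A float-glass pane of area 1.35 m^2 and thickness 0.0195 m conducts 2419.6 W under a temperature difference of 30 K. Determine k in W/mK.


Fourier's law rearranged: k = Q * t / (A * dT)
  Numerator = 2419.6 * 0.0195 = 47.1822
  Denominator = 1.35 * 30 = 40.5
  k = 47.1822 / 40.5 = 1.165 W/mK

1.165 W/mK


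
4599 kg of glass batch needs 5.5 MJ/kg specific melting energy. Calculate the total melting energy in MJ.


Total energy = mass * specific energy
  E = 4599 * 5.5 = 25294.5 MJ

25294.5 MJ


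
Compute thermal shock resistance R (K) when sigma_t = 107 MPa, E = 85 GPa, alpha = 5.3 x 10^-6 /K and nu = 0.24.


Thermal shock resistance: R = sigma * (1 - nu) / (E * alpha)
  Numerator = 107 * (1 - 0.24) = 81.32
  Denominator = 85 * 1000 * (5.3 x 10^-6) = 0.4505
  R = 81.32 / 0.4505 = 180.5 K

180.5 K


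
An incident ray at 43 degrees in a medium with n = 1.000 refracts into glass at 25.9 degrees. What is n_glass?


Apply Snell's law: n1 * sin(theta1) = n2 * sin(theta2)
  n2 = n1 * sin(theta1) / sin(theta2)
  sin(43) = 0.681998
  sin(25.9) = 0.436802
  n2 = 1.000 * 0.681998 / 0.436802 = 1.5613

1.5613


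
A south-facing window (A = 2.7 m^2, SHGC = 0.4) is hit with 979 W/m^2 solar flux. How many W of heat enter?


Solar heat gain: Q = Area * SHGC * Irradiance
  Q = 2.7 * 0.4 * 979 = 1057.3 W

1057.3 W


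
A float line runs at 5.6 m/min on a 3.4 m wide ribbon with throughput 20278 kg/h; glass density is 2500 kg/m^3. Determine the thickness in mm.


Ribbon cross-section from mass balance:
  Volume rate = throughput / density = 20278 / 2500 = 8.1112 m^3/h
  thickness = volume rate / (speed * 60 * width), i.e.
  thickness = throughput / (60 * speed * width * density) * 1000
  thickness = 20278 / (60 * 5.6 * 3.4 * 2500) * 1000 = 7.1 mm

7.1 mm


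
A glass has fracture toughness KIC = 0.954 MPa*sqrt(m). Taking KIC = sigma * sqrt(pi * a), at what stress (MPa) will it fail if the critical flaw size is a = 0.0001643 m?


Rearrange KIC = sigma * sqrt(pi * a):
  sigma = KIC / sqrt(pi * a)
  sqrt(pi * 0.0001643) = 0.022719
  sigma = 0.954 / 0.022719 = 41.99 MPa

41.99 MPa


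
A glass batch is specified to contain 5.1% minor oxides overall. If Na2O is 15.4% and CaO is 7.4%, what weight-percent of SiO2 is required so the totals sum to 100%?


Known pieces sum to 100%:
  SiO2 = 100 - (others + Na2O + CaO)
  SiO2 = 100 - (5.1 + 15.4 + 7.4) = 72.1%

72.1%


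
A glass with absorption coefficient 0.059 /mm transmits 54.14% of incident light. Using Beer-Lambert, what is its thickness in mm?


Rearrange T = exp(-alpha * thickness):
  thickness = -ln(T) / alpha
  T = 54.14/100 = 0.5414
  ln(T) = -0.6136
  -ln(T) = 0.6136
  thickness = 0.6136 / 0.059 = 10.4 mm

10.4 mm


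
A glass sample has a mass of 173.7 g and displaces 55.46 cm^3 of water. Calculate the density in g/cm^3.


Use the definition of density:
  rho = mass / volume
  rho = 173.7 / 55.46 = 3.132 g/cm^3

3.132 g/cm^3


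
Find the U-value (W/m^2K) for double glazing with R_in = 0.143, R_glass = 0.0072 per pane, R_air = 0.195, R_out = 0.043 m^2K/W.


Total thermal resistance (series):
  R_total = R_in + R_glass + R_air + R_glass + R_out
  R_total = 0.143 + 0.0072 + 0.195 + 0.0072 + 0.043 = 0.3954 m^2K/W
U-value = 1 / R_total = 1 / 0.3954 = 2.529 W/m^2K

2.529 W/m^2K


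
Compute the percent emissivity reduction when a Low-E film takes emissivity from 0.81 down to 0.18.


Percentage reduction = (1 - coated/uncoated) * 100
  Ratio = 0.18 / 0.81 = 0.2222
  Reduction = (1 - 0.2222) * 100 = 77.8%

77.8%


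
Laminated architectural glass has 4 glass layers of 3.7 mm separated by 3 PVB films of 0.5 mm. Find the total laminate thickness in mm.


Total thickness = glass contribution + PVB contribution
  Glass: 4 * 3.7 = 14.8 mm
  PVB: 3 * 0.5 = 1.5 mm
  Total = 14.8 + 1.5 = 16.3 mm

16.3 mm


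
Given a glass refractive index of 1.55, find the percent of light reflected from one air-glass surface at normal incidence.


Fresnel reflectance at normal incidence:
  R = ((n - 1)/(n + 1))^2
  (n - 1)/(n + 1) = (1.55 - 1)/(1.55 + 1) = 0.215686
  R = 0.215686^2 = 0.0465205
  R(%) = 0.0465205 * 100 = 4.652%

4.652%


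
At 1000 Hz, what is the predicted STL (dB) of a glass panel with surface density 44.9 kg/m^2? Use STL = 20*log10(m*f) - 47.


Mass law: STL = 20 * log10(m * f) - 47
  m * f = 44.9 * 1000 = 44900
  log10(44900) = 4.65225
  STL = 20 * 4.65225 - 47 = 93.045 - 47 = 46.0 dB

46.0 dB


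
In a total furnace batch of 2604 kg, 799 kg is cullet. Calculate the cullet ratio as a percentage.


Cullet ratio = (cullet mass / total batch mass) * 100
  Ratio = 799 / 2604 * 100 = 30.68%

30.68%


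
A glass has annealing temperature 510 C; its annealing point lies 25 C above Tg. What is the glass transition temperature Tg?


Rearrange T_anneal = Tg + offset for Tg:
  Tg = T_anneal - offset = 510 - 25 = 485 C

485 C


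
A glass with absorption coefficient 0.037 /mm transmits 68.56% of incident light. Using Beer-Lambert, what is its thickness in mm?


Rearrange T = exp(-alpha * thickness):
  thickness = -ln(T) / alpha
  T = 68.56/100 = 0.6856
  ln(T) = -0.37746
  -ln(T) = 0.37746
  thickness = 0.37746 / 0.037 = 10.2 mm

10.2 mm


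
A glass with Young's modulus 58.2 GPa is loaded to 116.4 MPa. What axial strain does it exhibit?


Rearrange E = sigma / epsilon:
  epsilon = sigma / E
  E (MPa) = 58.2 * 1000 = 58200
  epsilon = 116.4 / 58200 = 0.002

0.002


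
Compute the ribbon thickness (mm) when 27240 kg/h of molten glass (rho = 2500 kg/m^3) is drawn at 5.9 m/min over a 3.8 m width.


Ribbon cross-section from mass balance:
  Volume rate = throughput / density = 27240 / 2500 = 10.896 m^3/h
  thickness = volume rate / (speed * 60 * width), i.e.
  thickness = throughput / (60 * speed * width * density) * 1000
  thickness = 27240 / (60 * 5.9 * 3.8 * 2500) * 1000 = 8.1 mm

8.1 mm


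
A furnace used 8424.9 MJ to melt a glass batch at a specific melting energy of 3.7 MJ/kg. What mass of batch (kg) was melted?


Rearrange E = m * s for m:
  m = E / s
  m = 8424.9 / 3.7 = 2277.0 kg

2277.0 kg


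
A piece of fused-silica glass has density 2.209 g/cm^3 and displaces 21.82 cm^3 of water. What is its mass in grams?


Rearrange rho = m / V:
  m = rho * V
  m = 2.209 * 21.82 = 48.2 g

48.2 g


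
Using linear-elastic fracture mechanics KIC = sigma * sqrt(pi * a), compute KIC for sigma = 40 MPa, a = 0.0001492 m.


Fracture toughness: KIC = sigma * sqrt(pi * a)
  pi * a = pi * 0.0001492 = 0.000468726
  sqrt(pi * a) = 0.02165
  KIC = 40 * 0.02165 = 0.866 MPa*sqrt(m)

0.866 MPa*sqrt(m)


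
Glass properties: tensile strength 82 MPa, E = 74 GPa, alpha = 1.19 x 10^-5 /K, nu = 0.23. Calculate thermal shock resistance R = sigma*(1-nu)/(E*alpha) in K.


Thermal shock resistance: R = sigma * (1 - nu) / (E * alpha)
  Numerator = 82 * (1 - 0.23) = 63.14
  Denominator = 74 * 1000 * (1.19 x 10^-5) = 0.8806
  R = 63.14 / 0.8806 = 71.7 K

71.7 K


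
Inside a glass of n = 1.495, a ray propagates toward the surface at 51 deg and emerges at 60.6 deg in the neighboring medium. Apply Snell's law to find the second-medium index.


Apply Snell's law: n1 * sin(theta1) = n2 * sin(theta2)
  n2 = n1 * sin(theta1) / sin(theta2)
  sin(51) = 0.777146
  sin(60.6) = 0.871214
  n2 = 1.495 * 0.777146 / 0.871214 = 1.3336

1.3336


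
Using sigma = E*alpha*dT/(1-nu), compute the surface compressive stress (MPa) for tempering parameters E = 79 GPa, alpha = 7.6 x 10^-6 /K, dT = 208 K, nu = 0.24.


Tempering stress: sigma = E * alpha * dT / (1 - nu)
  E (MPa) = 79 * 1000 = 79000
  Numerator = 79000 * (7.6 x 10^-6) * 208 = 124.8832
  Denominator = 1 - 0.24 = 0.76
  sigma = 124.8832 / 0.76 = 164.3 MPa

164.3 MPa


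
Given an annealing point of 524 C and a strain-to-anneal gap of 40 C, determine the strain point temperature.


Strain point = annealing point - difference:
  T_strain = 524 - 40 = 484 C

484 C


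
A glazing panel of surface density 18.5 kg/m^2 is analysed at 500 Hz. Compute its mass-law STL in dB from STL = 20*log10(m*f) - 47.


Mass law: STL = 20 * log10(m * f) - 47
  m * f = 18.5 * 500 = 9250
  log10(9250) = 3.96614
  STL = 20 * 3.96614 - 47 = 79.3228 - 47 = 32.3 dB

32.3 dB


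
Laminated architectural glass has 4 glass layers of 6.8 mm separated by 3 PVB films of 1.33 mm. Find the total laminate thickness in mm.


Total thickness = glass contribution + PVB contribution
  Glass: 4 * 6.8 = 27.2 mm
  PVB: 3 * 1.33 = 3.99 mm
  Total = 27.2 + 3.99 = 31.19 mm

31.19 mm


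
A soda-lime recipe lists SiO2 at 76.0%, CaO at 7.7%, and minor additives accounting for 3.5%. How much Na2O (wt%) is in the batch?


Pieces sum to 100%:
  Na2O = 100 - (SiO2 + CaO + others)
  Na2O = 100 - (76.0 + 7.7 + 3.5) = 12.8%

12.8%


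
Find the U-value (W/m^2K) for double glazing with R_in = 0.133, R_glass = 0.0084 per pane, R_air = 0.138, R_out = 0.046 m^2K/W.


Total thermal resistance (series):
  R_total = R_in + R_glass + R_air + R_glass + R_out
  R_total = 0.133 + 0.0084 + 0.138 + 0.0084 + 0.046 = 0.3338 m^2K/W
U-value = 1 / R_total = 1 / 0.3338 = 2.996 W/m^2K

2.996 W/m^2K


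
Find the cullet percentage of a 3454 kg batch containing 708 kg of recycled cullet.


Cullet ratio = (cullet mass / total batch mass) * 100
  Ratio = 708 / 3454 * 100 = 20.5%

20.5%


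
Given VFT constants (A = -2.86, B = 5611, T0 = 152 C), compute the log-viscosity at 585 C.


VFT equation: log(eta) = A + B / (T - T0)
  T - T0 = 585 - 152 = 433
  B / (T - T0) = 5611 / 433 = 12.958
  log(eta) = -2.86 + 12.958 = 10.098

10.098


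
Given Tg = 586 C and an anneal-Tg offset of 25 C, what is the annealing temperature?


The annealing temperature is Tg plus the offset:
  T_anneal = 586 + 25 = 611 C

611 C


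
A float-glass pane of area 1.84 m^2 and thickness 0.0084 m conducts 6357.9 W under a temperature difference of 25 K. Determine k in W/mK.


Fourier's law rearranged: k = Q * t / (A * dT)
  Numerator = 6357.9 * 0.0084 = 53.40636
  Denominator = 1.84 * 25 = 46.0
  k = 53.40636 / 46.0 = 1.161 W/mK

1.161 W/mK


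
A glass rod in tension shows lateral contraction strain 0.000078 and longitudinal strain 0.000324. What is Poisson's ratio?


Poisson's ratio: nu = lateral strain / axial strain
  nu = 0.000078 / 0.000324 = 0.2407

0.2407


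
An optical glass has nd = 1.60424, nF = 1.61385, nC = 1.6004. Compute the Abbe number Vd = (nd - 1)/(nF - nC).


Abbe number formula: Vd = (nd - 1) / (nF - nC)
  nd - 1 = 1.60424 - 1 = 0.60424
  nF - nC = 1.61385 - 1.6004 = 0.01345
  Vd = 0.60424 / 0.01345 = 44.92

44.92


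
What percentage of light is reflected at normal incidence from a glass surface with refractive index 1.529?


Fresnel reflectance at normal incidence:
  R = ((n - 1)/(n + 1))^2
  (n - 1)/(n + 1) = (1.529 - 1)/(1.529 + 1) = 0.209174
  R = 0.209174^2 = 0.0437538
  R(%) = 0.0437538 * 100 = 4.375%

4.375%


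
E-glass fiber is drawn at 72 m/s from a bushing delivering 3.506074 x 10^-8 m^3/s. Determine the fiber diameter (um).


Cross-sectional area from continuity:
  A = Q / v = 3.506074 x 10^-8 / 72 = 4.869547 x 10^-10 m^2
Diameter from circular cross-section:
  d = sqrt(4A / pi) * 10^6 (m -> um)
  d = sqrt(4 * 4.869547 x 10^-10 / pi) * 10^6 = 24.9 um

24.9 um


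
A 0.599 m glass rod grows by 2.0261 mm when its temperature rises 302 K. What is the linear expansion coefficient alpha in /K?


Rearrange dL = alpha * L0 * dT for alpha:
  alpha = dL / (L0 * dT)
  alpha = (2.0261 / 1000) / (0.599 * 302) = 0.0000112 /K = 1.12 x 10^-5 /K

1.12 x 10^-5 /K


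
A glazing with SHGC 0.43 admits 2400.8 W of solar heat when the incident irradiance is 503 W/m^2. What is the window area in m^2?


Rearrange Q = Area * SHGC * Irradiance:
  Area = Q / (SHGC * Irradiance)
  Area = 2400.8 / (0.43 * 503) = 11.1 m^2

11.1 m^2


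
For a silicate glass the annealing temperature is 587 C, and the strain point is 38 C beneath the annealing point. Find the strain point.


Strain point = annealing point - difference:
  T_strain = 587 - 38 = 549 C

549 C


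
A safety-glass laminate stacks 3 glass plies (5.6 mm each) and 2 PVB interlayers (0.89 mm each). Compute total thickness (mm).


Total thickness = glass contribution + PVB contribution
  Glass: 3 * 5.6 = 16.8 mm
  PVB: 2 * 0.89 = 1.78 mm
  Total = 16.8 + 1.78 = 18.58 mm

18.58 mm


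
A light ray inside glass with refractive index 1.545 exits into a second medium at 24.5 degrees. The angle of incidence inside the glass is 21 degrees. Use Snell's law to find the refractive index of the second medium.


Apply Snell's law: n1 * sin(theta1) = n2 * sin(theta2)
  n2 = n1 * sin(theta1) / sin(theta2)
  sin(21) = 0.358368
  sin(24.5) = 0.414693
  n2 = 1.545 * 0.358368 / 0.414693 = 1.3352

1.3352


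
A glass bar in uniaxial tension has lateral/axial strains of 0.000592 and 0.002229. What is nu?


Poisson's ratio: nu = lateral strain / axial strain
  nu = 0.000592 / 0.002229 = 0.2656

0.2656


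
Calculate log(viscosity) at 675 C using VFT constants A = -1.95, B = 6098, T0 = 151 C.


VFT equation: log(eta) = A + B / (T - T0)
  T - T0 = 675 - 151 = 524
  B / (T - T0) = 6098 / 524 = 11.637
  log(eta) = -1.95 + 11.637 = 9.687

9.687


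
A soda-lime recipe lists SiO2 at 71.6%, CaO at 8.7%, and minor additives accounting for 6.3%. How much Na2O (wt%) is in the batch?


Pieces sum to 100%:
  Na2O = 100 - (SiO2 + CaO + others)
  Na2O = 100 - (71.6 + 8.7 + 6.3) = 13.4%

13.4%


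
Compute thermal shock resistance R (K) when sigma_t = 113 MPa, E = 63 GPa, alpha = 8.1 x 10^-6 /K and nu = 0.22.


Thermal shock resistance: R = sigma * (1 - nu) / (E * alpha)
  Numerator = 113 * (1 - 0.22) = 88.14
  Denominator = 63 * 1000 * (8.1 x 10^-6) = 0.5103
  R = 88.14 / 0.5103 = 172.7 K

172.7 K


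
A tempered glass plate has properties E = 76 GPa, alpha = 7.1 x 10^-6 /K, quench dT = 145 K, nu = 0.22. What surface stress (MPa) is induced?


Tempering stress: sigma = E * alpha * dT / (1 - nu)
  E (MPa) = 76 * 1000 = 76000
  Numerator = 76000 * (7.1 x 10^-6) * 145 = 78.242
  Denominator = 1 - 0.22 = 0.78
  sigma = 78.242 / 0.78 = 100.3 MPa

100.3 MPa


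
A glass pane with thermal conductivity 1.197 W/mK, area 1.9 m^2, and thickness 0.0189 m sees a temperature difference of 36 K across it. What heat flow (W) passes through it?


Fourier's law: Q = k * A * dT / t
  Q = 1.197 * 1.9 * 36 / 0.0189
  Q = 81.8748 / 0.0189 = 4332 W

4332 W


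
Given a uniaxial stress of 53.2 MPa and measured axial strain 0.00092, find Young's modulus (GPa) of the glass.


Young's modulus: E = stress / strain
  E = 53.2 MPa / 0.00092 = 57826.09 MPa
Convert to GPa: 57826.09 / 1000 = 57.83 GPa

57.83 GPa


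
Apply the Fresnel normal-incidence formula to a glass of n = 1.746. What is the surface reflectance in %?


Fresnel reflectance at normal incidence:
  R = ((n - 1)/(n + 1))^2
  (n - 1)/(n + 1) = (1.746 - 1)/(1.746 + 1) = 0.271668
  R = 0.271668^2 = 0.0738035
  R(%) = 0.0738035 * 100 = 7.38%

7.38%


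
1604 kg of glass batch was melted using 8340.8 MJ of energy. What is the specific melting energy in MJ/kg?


Rearrange E = m * s for s:
  s = E / m
  s = 8340.8 / 1604 = 5.2 MJ/kg

5.2 MJ/kg


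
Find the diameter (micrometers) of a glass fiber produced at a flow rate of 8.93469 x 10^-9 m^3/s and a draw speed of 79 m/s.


Cross-sectional area from continuity:
  A = Q / v = 8.93469 x 10^-9 / 79 = 1.130973 x 10^-10 m^2
Diameter from circular cross-section:
  d = sqrt(4A / pi) * 10^6 (m -> um)
  d = sqrt(4 * 1.130973 x 10^-10 / pi) * 10^6 = 12.0 um

12.0 um


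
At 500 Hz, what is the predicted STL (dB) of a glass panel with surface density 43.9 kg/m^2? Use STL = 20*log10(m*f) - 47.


Mass law: STL = 20 * log10(m * f) - 47
  m * f = 43.9 * 500 = 21950
  log10(21950) = 4.34143
  STL = 20 * 4.34143 - 47 = 86.8286 - 47 = 39.8 dB

39.8 dB


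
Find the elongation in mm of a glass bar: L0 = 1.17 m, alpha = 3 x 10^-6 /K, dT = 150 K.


Thermal expansion formula: dL = alpha * L0 * dT
  dL = (3 x 10^-6) * 1.17 * 150 = 0.0005265 m
Convert to mm: 0.0005265 * 1000 = 0.5265 mm

0.5265 mm


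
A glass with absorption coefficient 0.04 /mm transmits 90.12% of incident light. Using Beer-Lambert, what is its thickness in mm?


Rearrange T = exp(-alpha * thickness):
  thickness = -ln(T) / alpha
  T = 90.12/100 = 0.9012
  ln(T) = -0.10403
  -ln(T) = 0.10403
  thickness = 0.10403 / 0.04 = 2.6 mm

2.6 mm


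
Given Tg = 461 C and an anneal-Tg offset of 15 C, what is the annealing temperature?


The annealing temperature is Tg plus the offset:
  T_anneal = 461 + 15 = 476 C

476 C


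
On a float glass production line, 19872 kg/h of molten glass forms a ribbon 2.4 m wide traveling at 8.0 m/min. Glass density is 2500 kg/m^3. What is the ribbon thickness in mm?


Ribbon cross-section from mass balance:
  Volume rate = throughput / density = 19872 / 2500 = 7.9488 m^3/h
  thickness = volume rate / (speed * 60 * width), i.e.
  thickness = throughput / (60 * speed * width * density) * 1000
  thickness = 19872 / (60 * 8.0 * 2.4 * 2500) * 1000 = 6.9 mm

6.9 mm


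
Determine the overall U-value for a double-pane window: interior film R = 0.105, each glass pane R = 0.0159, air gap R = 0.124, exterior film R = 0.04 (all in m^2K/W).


Total thermal resistance (series):
  R_total = R_in + R_glass + R_air + R_glass + R_out
  R_total = 0.105 + 0.0159 + 0.124 + 0.0159 + 0.04 = 0.3008 m^2K/W
U-value = 1 / R_total = 1 / 0.3008 = 3.324 W/m^2K

3.324 W/m^2K


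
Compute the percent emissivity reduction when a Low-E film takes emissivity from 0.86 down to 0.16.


Percentage reduction = (1 - coated/uncoated) * 100
  Ratio = 0.16 / 0.86 = 0.186
  Reduction = (1 - 0.186) * 100 = 81.4%

81.4%


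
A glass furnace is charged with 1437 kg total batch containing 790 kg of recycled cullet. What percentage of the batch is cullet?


Cullet ratio = (cullet mass / total batch mass) * 100
  Ratio = 790 / 1437 * 100 = 54.98%

54.98%


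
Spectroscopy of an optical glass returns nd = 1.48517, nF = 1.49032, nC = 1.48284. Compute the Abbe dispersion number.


Abbe number formula: Vd = (nd - 1) / (nF - nC)
  nd - 1 = 1.48517 - 1 = 0.48517
  nF - nC = 1.49032 - 1.48284 = 0.00748
  Vd = 0.48517 / 0.00748 = 64.86

64.86


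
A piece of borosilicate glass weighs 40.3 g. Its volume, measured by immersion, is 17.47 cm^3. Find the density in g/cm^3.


Use the definition of density:
  rho = mass / volume
  rho = 40.3 / 17.47 = 2.307 g/cm^3

2.307 g/cm^3


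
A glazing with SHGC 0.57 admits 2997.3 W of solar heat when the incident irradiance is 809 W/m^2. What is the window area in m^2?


Rearrange Q = Area * SHGC * Irradiance:
  Area = Q / (SHGC * Irradiance)
  Area = 2997.3 / (0.57 * 809) = 6.5 m^2

6.5 m^2


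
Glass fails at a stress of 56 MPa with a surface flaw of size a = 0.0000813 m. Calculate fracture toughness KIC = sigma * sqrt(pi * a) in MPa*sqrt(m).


Fracture toughness: KIC = sigma * sqrt(pi * a)
  pi * a = pi * 0.0000813 = 0.000255411
  sqrt(pi * a) = 0.015982
  KIC = 56 * 0.015982 = 0.895 MPa*sqrt(m)

0.895 MPa*sqrt(m)


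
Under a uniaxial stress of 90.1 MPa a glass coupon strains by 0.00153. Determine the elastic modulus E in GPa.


Young's modulus: E = stress / strain
  E = 90.1 MPa / 0.00153 = 58888.89 MPa
Convert to GPa: 58888.89 / 1000 = 58.89 GPa

58.89 GPa


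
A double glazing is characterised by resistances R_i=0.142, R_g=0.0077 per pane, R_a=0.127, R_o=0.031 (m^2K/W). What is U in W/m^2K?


Total thermal resistance (series):
  R_total = R_in + R_glass + R_air + R_glass + R_out
  R_total = 0.142 + 0.0077 + 0.127 + 0.0077 + 0.031 = 0.3154 m^2K/W
U-value = 1 / R_total = 1 / 0.3154 = 3.171 W/m^2K

3.171 W/m^2K


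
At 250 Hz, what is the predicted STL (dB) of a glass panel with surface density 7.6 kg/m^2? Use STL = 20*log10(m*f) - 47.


Mass law: STL = 20 * log10(m * f) - 47
  m * f = 7.6 * 250 = 1900
  log10(1900) = 3.27875
  STL = 20 * 3.27875 - 47 = 65.575 - 47 = 18.6 dB

18.6 dB


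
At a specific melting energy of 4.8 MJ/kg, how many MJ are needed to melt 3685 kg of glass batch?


Total energy = mass * specific energy
  E = 3685 * 4.8 = 17688 MJ

17688 MJ


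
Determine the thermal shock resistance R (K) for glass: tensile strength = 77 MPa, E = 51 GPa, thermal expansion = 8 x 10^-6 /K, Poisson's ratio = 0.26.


Thermal shock resistance: R = sigma * (1 - nu) / (E * alpha)
  Numerator = 77 * (1 - 0.26) = 56.98
  Denominator = 51 * 1000 * (8 x 10^-6) = 0.408
  R = 56.98 / 0.408 = 139.7 K

139.7 K


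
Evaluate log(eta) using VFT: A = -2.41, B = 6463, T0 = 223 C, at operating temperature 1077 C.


VFT equation: log(eta) = A + B / (T - T0)
  T - T0 = 1077 - 223 = 854
  B / (T - T0) = 6463 / 854 = 7.568
  log(eta) = -2.41 + 7.568 = 5.158

5.158


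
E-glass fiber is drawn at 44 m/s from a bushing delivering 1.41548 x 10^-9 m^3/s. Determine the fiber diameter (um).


Cross-sectional area from continuity:
  A = Q / v = 1.41548 x 10^-9 / 44 = 3.217 x 10^-11 m^2
Diameter from circular cross-section:
  d = sqrt(4A / pi) * 10^6 (m -> um)
  d = sqrt(4 * 3.217 x 10^-11 / pi) * 10^6 = 6.4 um

6.4 um


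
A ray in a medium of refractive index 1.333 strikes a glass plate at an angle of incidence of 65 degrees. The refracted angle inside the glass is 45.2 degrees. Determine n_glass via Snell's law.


Apply Snell's law: n1 * sin(theta1) = n2 * sin(theta2)
  n2 = n1 * sin(theta1) / sin(theta2)
  sin(65) = 0.906308
  sin(45.2) = 0.709571
  n2 = 1.333 * 0.906308 / 0.709571 = 1.7026

1.7026


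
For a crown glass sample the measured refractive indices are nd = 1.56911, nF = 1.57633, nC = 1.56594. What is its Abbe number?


Abbe number formula: Vd = (nd - 1) / (nF - nC)
  nd - 1 = 1.56911 - 1 = 0.56911
  nF - nC = 1.57633 - 1.56594 = 0.01039
  Vd = 0.56911 / 0.01039 = 54.77

54.77
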